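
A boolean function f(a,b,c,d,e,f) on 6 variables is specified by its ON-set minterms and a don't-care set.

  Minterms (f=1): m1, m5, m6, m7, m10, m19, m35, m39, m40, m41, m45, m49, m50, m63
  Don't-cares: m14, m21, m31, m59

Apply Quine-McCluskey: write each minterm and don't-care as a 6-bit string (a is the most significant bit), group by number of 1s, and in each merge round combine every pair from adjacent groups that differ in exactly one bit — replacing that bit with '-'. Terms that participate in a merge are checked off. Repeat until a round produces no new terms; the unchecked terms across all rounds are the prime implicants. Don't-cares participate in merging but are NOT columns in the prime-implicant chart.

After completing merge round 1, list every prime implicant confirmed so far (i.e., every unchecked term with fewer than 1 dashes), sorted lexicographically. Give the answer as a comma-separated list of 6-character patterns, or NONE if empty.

010011, 110001, 110010

Round 0: 000001✓ 000101✓ 000110✓ 000111✓ 001010✓ 001110✓ 010011 010101✓ 011111✓ 100011✓ 100111✓ 101000✓ 101001✓ 101101✓ 110001 110010 111011✓ 111111✓
Round 1: -00111 -11111 0-0101 00-110 000-01 0001-1 00011- 001-10 100-11 101-01 10100- 111-11
PIs = {-00111, -11111, 0-0101, 00-110, 000-01, 0001-1, 00011-, 001-10, 010011, 100-11, 101-01, 10100-, 110001, 110010, 111-11}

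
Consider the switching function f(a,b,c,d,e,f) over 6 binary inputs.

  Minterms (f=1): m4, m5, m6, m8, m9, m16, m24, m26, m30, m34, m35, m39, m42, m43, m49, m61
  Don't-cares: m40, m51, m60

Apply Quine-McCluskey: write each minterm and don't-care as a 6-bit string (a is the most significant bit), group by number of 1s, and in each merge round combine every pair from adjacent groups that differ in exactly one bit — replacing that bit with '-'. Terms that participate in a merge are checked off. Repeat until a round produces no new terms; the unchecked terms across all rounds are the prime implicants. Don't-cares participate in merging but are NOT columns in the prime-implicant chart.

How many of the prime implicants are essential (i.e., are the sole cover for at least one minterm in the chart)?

[col 0] 000100*, 000101*, 000110*, 001000*, 001001*, 010000*, 011000*, 011010*, 011110*, 100010*, 100011*, 100111*, 101000*, 101010*, 101011*, 110001*, 110011*, 111100*, 111101*
[col 1] -01000, 0-1000, 0001-0, 00010-, 00100-, 01-000, 011-10, 0110-0, 1-0011, 10-010*, 10-011*, 100-11, 10001-*, 1010-0, 10101-*, 1100-1, 11110-
[col 2] 10-01-
Prime implicants: -01000, 0-1000, 0001-0, 00010-, 00100-, 01-000, 011-10, 0110-0, 1-0011, 10-01-, 100-11, 1010-0, 1100-1, 11110-
PI chart (minterm → PIs covering it):
  4 | 0001-0,00010-
  5 | 00010-  (sole → essential)
  6 | 0001-0  (sole → essential)
  8 | -01000,0-1000,00100-
  9 | 00100-  (sole → essential)
  16 | 01-000  (sole → essential)
  24 | 0-1000,01-000,0110-0
  26 | 011-10,0110-0
  30 | 011-10  (sole → essential)
  34 | 10-01-  (sole → essential)
  35 | 1-0011,10-01-,100-11
  39 | 100-11  (sole → essential)
  42 | 10-01-,1010-0
  43 | 10-01-  (sole → essential)
  49 | 1100-1  (sole → essential)
  61 | 11110-  (sole → essential)
Essential prime implicants: 0001-0, 00010-, 00100-, 01-000, 011-10, 10-01-, 100-11, 1100-1, 11110-

9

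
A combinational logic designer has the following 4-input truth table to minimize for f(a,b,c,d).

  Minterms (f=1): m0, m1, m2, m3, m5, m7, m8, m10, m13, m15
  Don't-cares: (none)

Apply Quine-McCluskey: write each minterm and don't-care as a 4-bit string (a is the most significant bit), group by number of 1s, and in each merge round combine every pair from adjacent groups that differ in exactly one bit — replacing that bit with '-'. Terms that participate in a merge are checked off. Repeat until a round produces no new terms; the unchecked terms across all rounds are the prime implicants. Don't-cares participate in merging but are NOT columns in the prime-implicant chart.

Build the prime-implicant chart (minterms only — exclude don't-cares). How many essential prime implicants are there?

size-2^0 implicants → 0000(✓)  0001(✓)  0010(✓)  0011(✓)  0101(✓)  0111(✓)  1000(✓)  1010(✓)  1101(✓)  1111(✓)
size-2^1 implicants → -000(✓)  -010(✓)  -101(✓)  -111(✓)  0-01(✓)  0-11(✓)  00-0(✓)  00-1(✓)  000-(✓)  001-(✓)  01-1(✓)  10-0(✓)  11-1(✓)
size-2^2 implicants → -0-0  -1-1  0--1  00--
Unchecked terms (primes): -0-0, -1-1, 0--1, 00--
Minterm coverage:
  m0 ⊆ -0-0,00--
  m1 ⊆ 0--1,00--
  m2 ⊆ -0-0,00--
  m3 ⊆ 0--1,00--
  m5 ⊆ -1-1,0--1
  m7 ⊆ -1-1,0--1
  m8 ⊆ -0-0 [E]
  m10 ⊆ -0-0 [E]
  m13 ⊆ -1-1 [E]
  m15 ⊆ -1-1 [E]
E = {-0-0, -1-1}

2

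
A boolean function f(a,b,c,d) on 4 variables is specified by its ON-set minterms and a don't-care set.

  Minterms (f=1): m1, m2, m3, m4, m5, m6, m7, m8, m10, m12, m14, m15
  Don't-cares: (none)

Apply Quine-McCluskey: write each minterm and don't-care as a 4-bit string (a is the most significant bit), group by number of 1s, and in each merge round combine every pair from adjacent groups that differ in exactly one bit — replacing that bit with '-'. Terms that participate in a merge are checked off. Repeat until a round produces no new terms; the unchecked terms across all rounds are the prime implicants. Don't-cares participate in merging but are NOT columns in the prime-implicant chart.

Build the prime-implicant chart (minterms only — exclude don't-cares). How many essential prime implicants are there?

size-2^0 implicants → 0001(✓)  0010(✓)  0011(✓)  0100(✓)  0101(✓)  0110(✓)  0111(✓)  1000(✓)  1010(✓)  1100(✓)  1110(✓)  1111(✓)
size-2^1 implicants → -010(✓)  -100(✓)  -110(✓)  -111(✓)  0-01(✓)  0-10(✓)  0-11(✓)  00-1(✓)  001-(✓)  01-0(✓)  01-1(✓)  010-(✓)  011-(✓)  1-00(✓)  1-10(✓)  10-0(✓)  11-0(✓)  111-(✓)
size-2^2 implicants → --10  -1-0  -11-  0--1  0-1-  01--  1--0
Unchecked terms (primes): --10, -1-0, -11-, 0--1, 0-1-, 01--, 1--0
Minterm coverage:
  m1 ⊆ 0--1 [E]
  m2 ⊆ --10,0-1-
  m3 ⊆ 0--1,0-1-
  m4 ⊆ -1-0,01--
  m5 ⊆ 0--1,01--
  m6 ⊆ --10,-1-0,-11-,0-1-,01--
  m7 ⊆ -11-,0--1,0-1-,01--
  m8 ⊆ 1--0 [E]
  m10 ⊆ --10,1--0
  m12 ⊆ -1-0,1--0
  m14 ⊆ --10,-1-0,-11-,1--0
  m15 ⊆ -11- [E]
E = {-11-, 0--1, 1--0}

3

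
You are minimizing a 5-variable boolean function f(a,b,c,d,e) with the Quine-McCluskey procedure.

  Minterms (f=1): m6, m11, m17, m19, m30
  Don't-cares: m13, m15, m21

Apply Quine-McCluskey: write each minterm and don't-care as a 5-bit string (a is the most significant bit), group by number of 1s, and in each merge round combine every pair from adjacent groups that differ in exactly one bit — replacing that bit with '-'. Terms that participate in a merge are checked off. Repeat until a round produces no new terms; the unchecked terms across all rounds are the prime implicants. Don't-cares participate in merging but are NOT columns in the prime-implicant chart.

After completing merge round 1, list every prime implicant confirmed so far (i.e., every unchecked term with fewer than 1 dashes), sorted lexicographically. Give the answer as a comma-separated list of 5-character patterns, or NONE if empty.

size-2^0 implicants → 00110  01011(✓)  01101(✓)  01111(✓)  10001(✓)  10011(✓)  10101(✓)  11110
size-2^1 implicants → 01-11  011-1  10-01  100-1
Unchecked terms (primes): 00110, 01-11, 011-1, 10-01, 100-1, 11110

00110, 11110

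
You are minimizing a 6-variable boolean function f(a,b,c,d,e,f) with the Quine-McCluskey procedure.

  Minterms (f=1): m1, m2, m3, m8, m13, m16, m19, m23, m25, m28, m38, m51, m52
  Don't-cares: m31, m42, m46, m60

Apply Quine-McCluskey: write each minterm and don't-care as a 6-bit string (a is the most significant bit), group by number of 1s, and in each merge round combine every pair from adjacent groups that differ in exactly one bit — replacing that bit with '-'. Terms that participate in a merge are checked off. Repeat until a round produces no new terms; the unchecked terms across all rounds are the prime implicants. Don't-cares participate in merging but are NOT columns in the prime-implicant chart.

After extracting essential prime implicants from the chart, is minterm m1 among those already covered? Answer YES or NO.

[col 0] 000001*, 000010*, 000011*, 001000, 001101, 010000, 010011*, 010111*, 011001, 011100*, 011111*, 100110*, 101010*, 101110*, 110011*, 110100*, 111100*
[col 1] -10011, -11100, 0-0011, 0000-1, 00001-, 01-111, 010-11, 10-110, 101-10, 11-100
Prime implicants: -10011, -11100, 0-0011, 0000-1, 00001-, 001000, 001101, 01-111, 010-11, 010000, 011001, 10-110, 101-10, 11-100
PI chart (minterm → PIs covering it):
  1 | 0000-1  (sole → essential)
  2 | 00001-  (sole → essential)
  3 | 0-0011,0000-1,00001-
  8 | 001000  (sole → essential)
  13 | 001101  (sole → essential)
  16 | 010000  (sole → essential)
  19 | -10011,0-0011,010-11
  23 | 01-111,010-11
  25 | 011001  (sole → essential)
  28 | -11100  (sole → essential)
  38 | 10-110  (sole → essential)
  51 | -10011  (sole → essential)
  52 | 11-100  (sole → essential)
Essential prime implicants: -10011, -11100, 0000-1, 00001-, 001000, 001101, 010000, 011001, 10-110, 11-100

YES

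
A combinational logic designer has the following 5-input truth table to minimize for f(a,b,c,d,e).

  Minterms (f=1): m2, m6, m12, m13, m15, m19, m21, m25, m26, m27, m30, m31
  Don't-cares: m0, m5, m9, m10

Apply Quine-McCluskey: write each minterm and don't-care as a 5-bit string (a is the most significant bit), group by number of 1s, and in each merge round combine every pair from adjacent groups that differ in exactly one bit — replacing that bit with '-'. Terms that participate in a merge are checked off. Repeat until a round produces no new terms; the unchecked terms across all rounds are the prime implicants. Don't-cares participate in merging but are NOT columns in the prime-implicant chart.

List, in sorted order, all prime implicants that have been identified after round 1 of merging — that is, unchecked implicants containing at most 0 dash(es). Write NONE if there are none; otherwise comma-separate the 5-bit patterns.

Round 0: 00000✓ 00010✓ 00101✓ 00110✓ 01001✓ 01010✓ 01100✓ 01101✓ 01111✓ 10011✓ 10101✓ 11001✓ 11010✓ 11011✓ 11110✓ 11111✓
Round 1: -0101 -1001 -1010 -1111 0-010 0-101 00-10 000-0 01-01 011-1 0110- 1-011 11-10✓ 11-11✓ 110-1 1101-✓ 1111-✓
Round 2: 11-1-
PIs = {-0101, -1001, -1010, -1111, 0-010, 0-101, 00-10, 000-0, 01-01, 011-1, 0110-, 1-011, 11-1-, 110-1}

NONE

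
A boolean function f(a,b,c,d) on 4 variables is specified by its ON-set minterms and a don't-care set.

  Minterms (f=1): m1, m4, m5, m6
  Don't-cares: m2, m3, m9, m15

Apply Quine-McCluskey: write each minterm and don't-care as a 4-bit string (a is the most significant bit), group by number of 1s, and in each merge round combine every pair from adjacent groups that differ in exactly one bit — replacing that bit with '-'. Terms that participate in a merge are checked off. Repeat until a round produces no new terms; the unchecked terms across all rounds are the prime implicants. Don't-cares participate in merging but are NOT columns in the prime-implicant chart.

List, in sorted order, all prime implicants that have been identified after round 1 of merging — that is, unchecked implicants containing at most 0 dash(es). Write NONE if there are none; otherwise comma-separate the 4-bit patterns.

1111

size-2^0 implicants → 0001(✓)  0010(✓)  0011(✓)  0100(✓)  0101(✓)  0110(✓)  1001(✓)  1111
size-2^1 implicants → -001  0-01  0-10  00-1  001-  01-0  010-
Unchecked terms (primes): -001, 0-01, 0-10, 00-1, 001-, 01-0, 010-, 1111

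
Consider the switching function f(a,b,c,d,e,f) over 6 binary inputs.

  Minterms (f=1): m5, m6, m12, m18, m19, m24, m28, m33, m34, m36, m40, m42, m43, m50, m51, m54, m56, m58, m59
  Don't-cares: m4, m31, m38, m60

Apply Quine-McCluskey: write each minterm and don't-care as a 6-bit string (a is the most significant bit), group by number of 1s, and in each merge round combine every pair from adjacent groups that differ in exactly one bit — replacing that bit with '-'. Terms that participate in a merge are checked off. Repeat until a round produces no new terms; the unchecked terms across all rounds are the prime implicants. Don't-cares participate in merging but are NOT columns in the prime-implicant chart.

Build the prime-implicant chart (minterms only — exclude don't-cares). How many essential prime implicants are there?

8

Round 0: 000100✓ 000101✓ 000110✓ 001100✓ 010010✓ 010011✓ 011000✓ 011100✓ 011111 100001 100010✓ 100100✓ 100110✓ 101000✓ 101010✓ 101011✓ 110010✓ 110011✓ 110110✓ 111000✓ 111010✓ 111011✓ 111100✓
Round 1: -00100✓ -00110✓ -10010✓ -10011✓ -11000✓ -11100✓ 0-1100 00-100 0001-0✓ 00010- 01001-✓ 011-00✓ 1-0010✓ 1-0110✓ 1-1000✓ 1-1010✓ 1-1011✓ 10-010✓ 100-10✓ 1001-0✓ 1010-0✓ 10101-✓ 11-010✓ 11-011✓ 110-10✓ 11001-✓ 111-00✓ 1110-0✓ 11101-✓
Round 2: -001-0 -1001- -11-00 1--010 1-0-10 1-10-0 1-101- 11-01-
PIs = {-001-0, -1001-, -11-00, 0-1100, 00-100, 00010-, 011111, 1--010, 1-0-10, 1-10-0, 1-101-, 100001, 11-01-}
Coverage chart:
  m5: 00010- ←essential
  m6: -001-0 ←essential
  m12: 0-1100,00-100
  m18: -1001- ←essential
  m19: -1001- ←essential
  m24: -11-00 ←essential
  m28: -11-00,0-1100
  m33: 100001 ←essential
  m34: 1--010,1-0-10
  m36: -001-0 ←essential
  m40: 1-10-0 ←essential
  m42: 1--010,1-10-0,1-101-
  m43: 1-101- ←essential
  m50: -1001-,1--010,1-0-10,11-01-
  m51: -1001-,11-01-
  m54: 1-0-10 ←essential
  m56: -11-00,1-10-0
  m58: 1--010,1-10-0,1-101-,11-01-
  m59: 1-101-,11-01-
Essential: -001-0, -1001-, -11-00, 00010-, 1-0-10, 1-10-0, 1-101-, 100001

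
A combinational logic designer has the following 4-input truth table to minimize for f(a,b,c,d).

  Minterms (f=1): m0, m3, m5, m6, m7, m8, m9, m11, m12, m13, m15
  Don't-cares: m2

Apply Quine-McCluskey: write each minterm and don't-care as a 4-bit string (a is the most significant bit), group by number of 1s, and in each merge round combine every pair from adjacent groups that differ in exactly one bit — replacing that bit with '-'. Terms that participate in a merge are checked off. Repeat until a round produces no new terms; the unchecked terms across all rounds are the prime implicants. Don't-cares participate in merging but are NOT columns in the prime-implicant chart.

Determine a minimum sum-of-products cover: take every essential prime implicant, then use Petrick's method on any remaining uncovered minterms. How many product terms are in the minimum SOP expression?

Round 0: 0000✓ 0010✓ 0011✓ 0101✓ 0110✓ 0111✓ 1000✓ 1001✓ 1011✓ 1100✓ 1101✓ 1111✓
Round 1: -000 -011✓ -101✓ -111✓ 0-10✓ 0-11✓ 00-0 001-✓ 01-1✓ 011-✓ 1-00✓ 1-01✓ 1-11✓ 10-1✓ 100-✓ 11-1✓ 110-✓
Round 2: --11 -1-1 0-1- 1--1 1-0-
PIs = {--11, -000, -1-1, 0-1-, 00-0, 1--1, 1-0-}
Coverage chart:
  m0: -000,00-0
  m3: --11,0-1-
  m5: -1-1 ←essential
  m6: 0-1- ←essential
  m7: --11,-1-1,0-1-
  m8: -000,1-0-
  m9: 1--1,1-0-
  m11: --11,1--1
  m12: 1-0- ←essential
  m13: -1-1,1--1,1-0-
  m15: --11,-1-1,1--1
Essential: -1-1, 0-1-, 1-0-
Petrick residual → --11, -000
Min cover (5 terms): cd + b'c'd' + bd + a'c + ac'

5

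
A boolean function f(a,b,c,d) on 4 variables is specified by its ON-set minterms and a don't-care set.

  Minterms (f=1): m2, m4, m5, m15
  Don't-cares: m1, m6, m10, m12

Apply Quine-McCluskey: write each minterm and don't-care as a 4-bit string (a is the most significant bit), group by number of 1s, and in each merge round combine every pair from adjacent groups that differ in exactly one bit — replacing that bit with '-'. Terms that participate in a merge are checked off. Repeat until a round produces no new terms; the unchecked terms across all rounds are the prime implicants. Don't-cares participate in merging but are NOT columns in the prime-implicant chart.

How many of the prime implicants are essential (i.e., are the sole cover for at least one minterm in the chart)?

Round 0: 0001✓ 0010✓ 0100✓ 0101✓ 0110✓ 1010✓ 1100✓ 1111
Round 1: -010 -100 0-01 0-10 01-0 010-
PIs = {-010, -100, 0-01, 0-10, 01-0, 010-, 1111}
Coverage chart:
  m2: -010,0-10
  m4: -100,01-0,010-
  m5: 0-01,010-
  m15: 1111 ←essential
Essential: 1111

1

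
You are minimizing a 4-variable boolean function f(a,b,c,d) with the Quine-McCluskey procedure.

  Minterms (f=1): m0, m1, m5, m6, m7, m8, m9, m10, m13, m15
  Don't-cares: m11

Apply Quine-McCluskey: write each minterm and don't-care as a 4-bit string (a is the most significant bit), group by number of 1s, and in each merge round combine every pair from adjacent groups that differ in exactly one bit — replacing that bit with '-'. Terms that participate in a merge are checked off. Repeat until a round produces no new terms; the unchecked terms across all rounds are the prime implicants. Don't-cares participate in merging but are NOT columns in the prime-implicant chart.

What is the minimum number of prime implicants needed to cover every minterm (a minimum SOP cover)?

4

size-2^0 implicants → 0000(✓)  0001(✓)  0101(✓)  0110(✓)  0111(✓)  1000(✓)  1001(✓)  1010(✓)  1011(✓)  1101(✓)  1111(✓)
size-2^1 implicants → -000(✓)  -001(✓)  -101(✓)  -111(✓)  0-01(✓)  000-(✓)  01-1(✓)  011-  1-01(✓)  1-11(✓)  10-0(✓)  10-1(✓)  100-(✓)  101-(✓)  11-1(✓)
size-2^2 implicants → --01  -00-  -1-1  1--1  10--
Unchecked terms (primes): --01, -00-, -1-1, 011-, 1--1, 10--
Minterm coverage:
  m0 ⊆ -00- [E]
  m1 ⊆ --01,-00-
  m5 ⊆ --01,-1-1
  m6 ⊆ 011- [E]
  m7 ⊆ -1-1,011-
  m8 ⊆ -00-,10--
  m9 ⊆ --01,-00-,1--1,10--
  m10 ⊆ 10-- [E]
  m13 ⊆ --01,-1-1,1--1
  m15 ⊆ -1-1,1--1
E = {-00-, 011-, 10--}
Petrick residual → -1-1
Cover = b'c' + bd + a'bc + ab'  |cover|=4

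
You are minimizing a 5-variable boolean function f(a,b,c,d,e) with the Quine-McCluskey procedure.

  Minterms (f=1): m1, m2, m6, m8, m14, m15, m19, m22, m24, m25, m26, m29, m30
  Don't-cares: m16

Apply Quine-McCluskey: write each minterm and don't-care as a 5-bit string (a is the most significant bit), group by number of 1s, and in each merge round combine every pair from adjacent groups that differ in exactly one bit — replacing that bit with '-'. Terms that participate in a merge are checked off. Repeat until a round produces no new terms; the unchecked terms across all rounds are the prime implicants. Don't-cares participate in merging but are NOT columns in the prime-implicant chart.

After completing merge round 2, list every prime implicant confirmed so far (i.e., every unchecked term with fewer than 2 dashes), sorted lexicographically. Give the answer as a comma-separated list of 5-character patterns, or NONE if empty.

-1000, 00-10, 00001, 0111-, 1-000, 10011, 11-01, 11-10, 110-0, 1100-

size-2^0 implicants → 00001  00010(✓)  00110(✓)  01000(✓)  01110(✓)  01111(✓)  10000(✓)  10011  10110(✓)  11000(✓)  11001(✓)  11010(✓)  11101(✓)  11110(✓)
size-2^1 implicants → -0110(✓)  -1000  -1110(✓)  0-110(✓)  00-10  0111-  1-000  1-110(✓)  11-01  11-10  110-0  1100-
size-2^2 implicants → --110
Unchecked terms (primes): --110, -1000, 00-10, 00001, 0111-, 1-000, 10011, 11-01, 11-10, 110-0, 1100-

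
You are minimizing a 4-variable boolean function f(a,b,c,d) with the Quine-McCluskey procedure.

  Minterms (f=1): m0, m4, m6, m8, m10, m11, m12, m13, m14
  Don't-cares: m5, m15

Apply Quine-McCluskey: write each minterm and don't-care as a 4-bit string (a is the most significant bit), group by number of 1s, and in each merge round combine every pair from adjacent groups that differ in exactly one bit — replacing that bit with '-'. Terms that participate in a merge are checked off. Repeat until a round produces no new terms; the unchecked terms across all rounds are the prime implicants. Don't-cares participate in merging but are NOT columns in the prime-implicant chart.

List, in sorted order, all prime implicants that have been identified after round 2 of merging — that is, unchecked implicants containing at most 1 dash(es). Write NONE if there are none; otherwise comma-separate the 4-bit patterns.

NONE

[col 0] 0000*, 0100*, 0101*, 0110*, 1000*, 1010*, 1011*, 1100*, 1101*, 1110*, 1111*
[col 1] -000*, -100*, -101*, -110*, 0-00*, 01-0*, 010-*, 1-00*, 1-10*, 1-11*, 10-0*, 101-*, 11-0*, 11-1*, 110-*, 111-*
[col 2] --00, -1-0, -10-, 1--0, 1-1-, 11--
Prime implicants: --00, -1-0, -10-, 1--0, 1-1-, 11--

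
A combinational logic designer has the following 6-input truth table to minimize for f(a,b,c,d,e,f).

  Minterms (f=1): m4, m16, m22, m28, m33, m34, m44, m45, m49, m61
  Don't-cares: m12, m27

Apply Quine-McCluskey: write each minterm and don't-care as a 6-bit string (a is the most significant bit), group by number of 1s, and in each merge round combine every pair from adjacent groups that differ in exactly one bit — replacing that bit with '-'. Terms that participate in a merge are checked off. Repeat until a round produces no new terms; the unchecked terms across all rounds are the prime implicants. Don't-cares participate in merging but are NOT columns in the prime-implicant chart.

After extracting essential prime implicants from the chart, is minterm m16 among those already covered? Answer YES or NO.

Round 0: 000100✓ 001100✓ 010000 010110 011011 011100✓ 100001✓ 100010 101100✓ 101101✓ 110001✓ 111101✓
Round 1: -01100 0-1100 00-100 1-0001 1-1101 10110-
PIs = {-01100, 0-1100, 00-100, 010000, 010110, 011011, 1-0001, 1-1101, 100010, 10110-}
Coverage chart:
  m4: 00-100 ←essential
  m16: 010000 ←essential
  m22: 010110 ←essential
  m28: 0-1100 ←essential
  m33: 1-0001 ←essential
  m34: 100010 ←essential
  m44: -01100,10110-
  m45: 1-1101,10110-
  m49: 1-0001 ←essential
  m61: 1-1101 ←essential
Essential: 0-1100, 00-100, 010000, 010110, 1-0001, 1-1101, 100010

YES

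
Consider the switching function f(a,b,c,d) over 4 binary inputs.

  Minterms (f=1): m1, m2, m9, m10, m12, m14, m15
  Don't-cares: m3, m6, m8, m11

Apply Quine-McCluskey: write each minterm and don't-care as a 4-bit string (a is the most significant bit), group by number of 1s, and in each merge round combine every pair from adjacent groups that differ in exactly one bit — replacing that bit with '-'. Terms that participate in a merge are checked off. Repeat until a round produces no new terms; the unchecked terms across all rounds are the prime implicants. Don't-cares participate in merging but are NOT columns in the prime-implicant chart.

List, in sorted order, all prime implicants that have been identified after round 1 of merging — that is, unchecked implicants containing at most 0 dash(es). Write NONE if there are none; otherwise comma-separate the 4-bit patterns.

size-2^0 implicants → 0001(✓)  0010(✓)  0011(✓)  0110(✓)  1000(✓)  1001(✓)  1010(✓)  1011(✓)  1100(✓)  1110(✓)  1111(✓)
size-2^1 implicants → -001(✓)  -010(✓)  -011(✓)  -110(✓)  0-10(✓)  00-1(✓)  001-(✓)  1-00(✓)  1-10(✓)  1-11(✓)  10-0(✓)  10-1(✓)  100-(✓)  101-(✓)  11-0(✓)  111-(✓)
size-2^2 implicants → --10  -0-1  -01-  1--0  1-1-  10--
Unchecked terms (primes): --10, -0-1, -01-, 1--0, 1-1-, 10--

NONE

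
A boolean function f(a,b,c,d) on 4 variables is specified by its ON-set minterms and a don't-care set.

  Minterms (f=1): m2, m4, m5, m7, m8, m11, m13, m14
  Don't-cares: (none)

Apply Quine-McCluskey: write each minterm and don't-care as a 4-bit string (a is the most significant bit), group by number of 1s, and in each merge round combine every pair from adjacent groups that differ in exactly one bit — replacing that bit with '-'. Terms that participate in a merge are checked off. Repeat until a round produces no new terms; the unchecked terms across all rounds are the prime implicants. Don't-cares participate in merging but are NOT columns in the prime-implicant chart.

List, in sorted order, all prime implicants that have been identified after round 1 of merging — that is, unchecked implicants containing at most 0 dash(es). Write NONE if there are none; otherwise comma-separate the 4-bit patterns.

0010, 1000, 1011, 1110

Round 0: 0010 0100✓ 0101✓ 0111✓ 1000 1011 1101✓ 1110
Round 1: -101 01-1 010-
PIs = {-101, 0010, 01-1, 010-, 1000, 1011, 1110}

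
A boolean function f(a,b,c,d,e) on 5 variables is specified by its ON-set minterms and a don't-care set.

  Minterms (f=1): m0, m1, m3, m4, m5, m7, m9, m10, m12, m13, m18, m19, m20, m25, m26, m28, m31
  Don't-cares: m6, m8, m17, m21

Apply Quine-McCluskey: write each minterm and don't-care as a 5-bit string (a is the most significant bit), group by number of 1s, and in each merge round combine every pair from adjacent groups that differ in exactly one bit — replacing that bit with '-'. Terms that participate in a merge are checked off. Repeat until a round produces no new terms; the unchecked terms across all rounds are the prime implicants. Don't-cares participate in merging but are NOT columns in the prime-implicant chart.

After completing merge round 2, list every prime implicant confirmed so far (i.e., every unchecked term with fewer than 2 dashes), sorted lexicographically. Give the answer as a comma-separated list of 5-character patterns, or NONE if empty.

[col 0] 00000*, 00001*, 00011*, 00100*, 00101*, 00110*, 00111*, 01000*, 01001*, 01010*, 01100*, 01101*, 10001*, 10010*, 10011*, 10100*, 10101*, 11001*, 11010*, 11100*, 11111
[col 1] -0001*, -0011*, -0100*, -0101*, -1001*, -1010, -1100*, 0-000*, 0-001*, 0-100*, 0-101*, 00-00*, 00-01*, 00-11*, 000-1*, 0000-*, 001-0*, 001-1*, 0010-*, 0011-*, 01-00*, 01-01*, 010-0, 0100-*, 0110-*, 1-001*, 1-010, 1-100*, 10-01*, 100-1*, 1001-, 1010-*
[col 2] --001, --100, -0-01, -00-1, -010-, 0--00*, 0--01*, 0-00-*, 0-10-*, 00--1, 00-0-*, 001--, 01-0-*
[col 3] 0--0-
Prime implicants: --001, --100, -0-01, -00-1, -010-, -1010, 0--0-, 00--1, 001--, 010-0, 1-010, 1001-, 11111

-1010, 010-0, 1-010, 1001-, 11111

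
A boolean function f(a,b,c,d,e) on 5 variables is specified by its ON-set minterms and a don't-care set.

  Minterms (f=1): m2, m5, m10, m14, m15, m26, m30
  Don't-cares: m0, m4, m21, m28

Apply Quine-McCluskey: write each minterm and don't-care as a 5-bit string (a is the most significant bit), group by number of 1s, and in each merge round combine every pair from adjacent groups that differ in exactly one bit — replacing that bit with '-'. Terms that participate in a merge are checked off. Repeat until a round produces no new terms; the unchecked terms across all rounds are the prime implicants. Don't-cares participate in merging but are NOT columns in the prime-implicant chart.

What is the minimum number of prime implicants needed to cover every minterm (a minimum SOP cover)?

4

[col 0] 00000*, 00010*, 00100*, 00101*, 01010*, 01110*, 01111*, 10101*, 11010*, 11100*, 11110*
[col 1] -0101, -1010*, -1110*, 0-010, 00-00, 000-0, 0010-, 01-10*, 0111-, 11-10*, 111-0
[col 2] -1-10
Prime implicants: -0101, -1-10, 0-010, 00-00, 000-0, 0010-, 0111-, 111-0
PI chart (minterm → PIs covering it):
  2 | 0-010,000-0
  5 | -0101,0010-
  10 | -1-10,0-010
  14 | -1-10,0111-
  15 | 0111-  (sole → essential)
  26 | -1-10  (sole → essential)
  30 | -1-10,111-0
Essential prime implicants: -1-10, 0111-
Petrick residual → -0101, 0-010
Minimum SOP uses 4 PIs: b'cd'e + bde' + a'c'de' + a'bcd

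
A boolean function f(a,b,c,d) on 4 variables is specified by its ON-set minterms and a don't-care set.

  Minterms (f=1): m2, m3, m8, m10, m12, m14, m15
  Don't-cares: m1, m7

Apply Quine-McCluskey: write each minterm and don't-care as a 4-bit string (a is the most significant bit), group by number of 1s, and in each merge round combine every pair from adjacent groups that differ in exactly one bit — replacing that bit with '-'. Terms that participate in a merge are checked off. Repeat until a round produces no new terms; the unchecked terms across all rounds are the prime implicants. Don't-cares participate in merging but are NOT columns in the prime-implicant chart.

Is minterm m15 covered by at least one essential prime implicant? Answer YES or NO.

Round 0: 0001✓ 0010✓ 0011✓ 0111✓ 1000✓ 1010✓ 1100✓ 1110✓ 1111✓
Round 1: -010 -111 0-11 00-1 001- 1-00✓ 1-10✓ 10-0✓ 11-0✓ 111-
Round 2: 1--0
PIs = {-010, -111, 0-11, 00-1, 001-, 1--0, 111-}
Coverage chart:
  m2: -010,001-
  m3: 0-11,00-1,001-
  m8: 1--0 ←essential
  m10: -010,1--0
  m12: 1--0 ←essential
  m14: 1--0,111-
  m15: -111,111-
Essential: 1--0

NO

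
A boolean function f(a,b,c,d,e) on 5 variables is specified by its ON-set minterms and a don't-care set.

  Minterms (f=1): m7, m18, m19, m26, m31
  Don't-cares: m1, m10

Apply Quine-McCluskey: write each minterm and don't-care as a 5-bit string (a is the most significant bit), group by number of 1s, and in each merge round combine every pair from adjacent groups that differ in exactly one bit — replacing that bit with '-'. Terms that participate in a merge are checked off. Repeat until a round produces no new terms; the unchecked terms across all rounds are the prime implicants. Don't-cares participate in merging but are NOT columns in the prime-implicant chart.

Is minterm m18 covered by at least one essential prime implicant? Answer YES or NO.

YES

size-2^0 implicants → 00001  00111  01010(✓)  10010(✓)  10011(✓)  11010(✓)  11111
size-2^1 implicants → -1010  1-010  1001-
Unchecked terms (primes): -1010, 00001, 00111, 1-010, 1001-, 11111
Minterm coverage:
  m7 ⊆ 00111 [E]
  m18 ⊆ 1-010,1001-
  m19 ⊆ 1001- [E]
  m26 ⊆ -1010,1-010
  m31 ⊆ 11111 [E]
E = {00111, 1001-, 11111}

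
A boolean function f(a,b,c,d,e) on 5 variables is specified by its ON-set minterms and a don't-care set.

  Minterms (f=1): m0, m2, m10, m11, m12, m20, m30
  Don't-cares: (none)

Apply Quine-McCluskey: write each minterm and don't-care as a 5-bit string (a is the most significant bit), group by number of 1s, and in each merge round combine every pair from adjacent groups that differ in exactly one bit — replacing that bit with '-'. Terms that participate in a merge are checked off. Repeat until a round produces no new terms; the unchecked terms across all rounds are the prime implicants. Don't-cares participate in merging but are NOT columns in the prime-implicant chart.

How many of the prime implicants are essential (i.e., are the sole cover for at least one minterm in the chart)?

5

[col 0] 00000*, 00010*, 01010*, 01011*, 01100, 10100, 11110
[col 1] 0-010, 000-0, 0101-
Prime implicants: 0-010, 000-0, 0101-, 01100, 10100, 11110
PI chart (minterm → PIs covering it):
  0 | 000-0  (sole → essential)
  2 | 0-010,000-0
  10 | 0-010,0101-
  11 | 0101-  (sole → essential)
  12 | 01100  (sole → essential)
  20 | 10100  (sole → essential)
  30 | 11110  (sole → essential)
Essential prime implicants: 000-0, 0101-, 01100, 10100, 11110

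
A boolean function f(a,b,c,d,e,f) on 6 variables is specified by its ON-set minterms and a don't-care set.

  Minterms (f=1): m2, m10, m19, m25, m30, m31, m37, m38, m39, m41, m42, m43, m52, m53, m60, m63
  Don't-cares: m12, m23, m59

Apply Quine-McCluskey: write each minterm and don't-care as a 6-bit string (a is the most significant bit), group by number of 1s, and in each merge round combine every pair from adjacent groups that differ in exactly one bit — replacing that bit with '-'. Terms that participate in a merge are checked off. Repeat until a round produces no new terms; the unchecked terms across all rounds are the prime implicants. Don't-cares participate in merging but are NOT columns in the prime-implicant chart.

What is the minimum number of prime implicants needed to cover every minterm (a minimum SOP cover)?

10

Round 0: 000010✓ 001010✓ 001100 010011✓ 010111✓ 011001 011110✓ 011111✓ 100101✓ 100110✓ 100111✓ 101001✓ 101010✓ 101011✓ 110100✓ 110101✓ 111011✓ 111100✓ 111111✓
Round 1: -01010 -11111 00-010 01-111 010-11 01111- 1-0101 1-1011 1001-1 10011- 1010-1 10101- 11-100 11010- 111-11
PIs = {-01010, -11111, 00-010, 001100, 01-111, 010-11, 011001, 01111-, 1-0101, 1-1011, 1001-1, 10011-, 1010-1, 10101-, 11-100, 11010-, 111-11}
Coverage chart:
  m2: 00-010 ←essential
  m10: -01010,00-010
  m19: 010-11 ←essential
  m25: 011001 ←essential
  m30: 01111- ←essential
  m31: -11111,01-111,01111-
  m37: 1-0101,1001-1
  m38: 10011- ←essential
  m39: 1001-1,10011-
  m41: 1010-1 ←essential
  m42: -01010,10101-
  m43: 1-1011,1010-1,10101-
  m52: 11-100,11010-
  m53: 1-0101,11010-
  m60: 11-100 ←essential
  m63: -11111,111-11
Essential: 00-010, 010-11, 011001, 01111-, 10011-, 1010-1, 11-100
Petrick residual → -01010, -11111, 1-0101
Min cover (10 terms): b'cd'ef' + bcdef + a'b'd'ef' + a'bc'ef + a'bcd'e'f + a'bcde + ac'de'f + ab'c'de + ab'cd'f + abde'f'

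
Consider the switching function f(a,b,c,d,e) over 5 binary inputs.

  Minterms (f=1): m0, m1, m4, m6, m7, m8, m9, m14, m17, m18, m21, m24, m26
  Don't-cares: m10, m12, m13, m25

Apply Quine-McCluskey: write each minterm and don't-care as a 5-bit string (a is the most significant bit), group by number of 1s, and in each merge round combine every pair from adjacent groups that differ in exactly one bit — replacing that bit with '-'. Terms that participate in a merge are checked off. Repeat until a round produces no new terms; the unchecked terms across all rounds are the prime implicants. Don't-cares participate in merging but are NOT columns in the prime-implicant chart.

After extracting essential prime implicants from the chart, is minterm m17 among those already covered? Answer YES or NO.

YES

Round 0: 00000✓ 00001✓ 00100✓ 00110✓ 00111✓ 01000✓ 01001✓ 01010✓ 01100✓ 01101✓ 01110✓ 10001✓ 10010✓ 10101✓ 11000✓ 11001✓ 11010✓
Round 1: -0001✓ -1000✓ -1001✓ -1010✓ 0-000✓ 0-001✓ 0-100✓ 0-110✓ 00-00✓ 0000-✓ 001-0✓ 0011- 01-00✓ 01-01✓ 01-10✓ 010-0✓ 0100-✓ 011-0✓ 0110-✓ 1-001✓ 1-010 10-01 110-0✓ 1100-✓
Round 2: --001 -10-0 -100- 0--00 0-00- 0-1-0 01--0 01-0-
PIs = {--001, -10-0, -100-, 0--00, 0-00-, 0-1-0, 0011-, 01--0, 01-0-, 1-010, 10-01}
Coverage chart:
  m0: 0--00,0-00-
  m1: --001,0-00-
  m4: 0--00,0-1-0
  m6: 0-1-0,0011-
  m7: 0011- ←essential
  m8: -10-0,-100-,0--00,0-00-,01--0,01-0-
  m9: --001,-100-,0-00-,01-0-
  m14: 0-1-0,01--0
  m17: --001,10-01
  m18: 1-010 ←essential
  m21: 10-01 ←essential
  m24: -10-0,-100-
  m26: -10-0,1-010
Essential: 0011-, 1-010, 10-01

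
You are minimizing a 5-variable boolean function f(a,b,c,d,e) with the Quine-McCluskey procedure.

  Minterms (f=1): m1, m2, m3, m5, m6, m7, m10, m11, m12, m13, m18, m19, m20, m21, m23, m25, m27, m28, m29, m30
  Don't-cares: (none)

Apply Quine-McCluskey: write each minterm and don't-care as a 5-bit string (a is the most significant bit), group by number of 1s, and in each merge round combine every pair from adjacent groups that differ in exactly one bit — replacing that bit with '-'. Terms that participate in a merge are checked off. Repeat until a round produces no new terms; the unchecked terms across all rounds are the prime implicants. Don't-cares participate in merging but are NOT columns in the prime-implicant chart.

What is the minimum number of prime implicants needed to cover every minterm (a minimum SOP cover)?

9

Round 0: 00001✓ 00010✓ 00011✓ 00101✓ 00110✓ 00111✓ 01010✓ 01011✓ 01100✓ 01101✓ 10010✓ 10011✓ 10100✓ 10101✓ 10111✓ 11001✓ 11011✓ 11100✓ 11101✓ 11110✓
Round 1: -0010✓ -0011✓ -0101✓ -0111✓ -1011✓ -1100✓ -1101✓ 0-010✓ 0-011✓ 0-101✓ 00-01✓ 00-10✓ 00-11✓ 000-1✓ 0001-✓ 001-1✓ 0011-✓ 0101-✓ 0110-✓ 1-011✓ 1-100✓ 1-101✓ 10-11✓ 1001-✓ 101-1✓ 1010-✓ 11-01 110-1 111-0 1110-✓
Round 2: --011 --101 -0-11 -001- -01-1 -110- 0-01- 00--1 00-1- 1-10-
PIs = {--011, --101, -0-11, -001-, -01-1, -110-, 0-01-, 00--1, 00-1-, 1-10-, 11-01, 110-1, 111-0}
Coverage chart:
  m1: 00--1 ←essential
  m2: -001-,0-01-,00-1-
  m3: --011,-0-11,-001-,0-01-,00--1,00-1-
  m5: --101,-01-1,00--1
  m6: 00-1- ←essential
  m7: -0-11,-01-1,00--1,00-1-
  m10: 0-01- ←essential
  m11: --011,0-01-
  m12: -110- ←essential
  m13: --101,-110-
  m18: -001- ←essential
  m19: --011,-0-11,-001-
  m20: 1-10- ←essential
  m21: --101,-01-1,1-10-
  m23: -0-11,-01-1
  m25: 11-01,110-1
  m27: --011,110-1
  m28: -110-,1-10-,111-0
  m29: --101,-110-,1-10-,11-01
  m30: 111-0 ←essential
Essential: -001-, -110-, 0-01-, 00--1, 00-1-, 1-10-, 111-0
Petrick residual → -0-11, 110-1
Min cover (9 terms): b'de + b'c'd + bcd' + a'c'd + a'b'e + a'b'd + acd' + abc'e + abce'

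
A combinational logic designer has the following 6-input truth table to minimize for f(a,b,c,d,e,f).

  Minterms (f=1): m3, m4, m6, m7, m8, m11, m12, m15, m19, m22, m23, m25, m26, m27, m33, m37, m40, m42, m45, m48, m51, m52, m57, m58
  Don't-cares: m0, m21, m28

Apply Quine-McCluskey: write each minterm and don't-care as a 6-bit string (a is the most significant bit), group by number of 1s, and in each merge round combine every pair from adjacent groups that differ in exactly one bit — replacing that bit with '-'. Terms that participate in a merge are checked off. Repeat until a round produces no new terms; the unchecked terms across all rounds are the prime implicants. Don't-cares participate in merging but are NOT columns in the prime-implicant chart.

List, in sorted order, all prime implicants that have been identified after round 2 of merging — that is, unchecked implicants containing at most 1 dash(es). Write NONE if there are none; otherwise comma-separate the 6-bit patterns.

Round 0: 000000✓ 000011✓ 000100✓ 000110✓ 000111✓ 001000✓ 001011✓ 001100✓ 001111✓ 010011✓ 010101✓ 010110✓ 010111✓ 011001✓ 011010✓ 011011✓ 011100✓ 100001✓ 100101✓ 101000✓ 101010✓ 101101✓ 110000✓ 110011✓ 110100✓ 111001✓ 111010✓
Round 1: -01000 -10011 -11001 -11010 0-0011✓ 0-0110✓ 0-0111✓ 0-1011✓ 0-1100 00-000✓ 00-011✓ 00-100✓ 00-111✓ 000-00✓ 000-11✓ 0001-0 00011-✓ 001-00✓ 001-11✓ 01-011✓ 010-11✓ 0101-1 01011-✓ 0110-1 01101- 1-1010 10-101 100-01 1010-0 110-00
Round 2: 0--011 0-0-11 0-011- 00--00 00--11
PIs = {-01000, -10011, -11001, -11010, 0--011, 0-0-11, 0-011-, 0-1100, 00--00, 00--11, 0001-0, 0101-1, 0110-1, 01101-, 1-1010, 10-101, 100-01, 1010-0, 110-00}

-01000, -10011, -11001, -11010, 0-1100, 0001-0, 0101-1, 0110-1, 01101-, 1-1010, 10-101, 100-01, 1010-0, 110-00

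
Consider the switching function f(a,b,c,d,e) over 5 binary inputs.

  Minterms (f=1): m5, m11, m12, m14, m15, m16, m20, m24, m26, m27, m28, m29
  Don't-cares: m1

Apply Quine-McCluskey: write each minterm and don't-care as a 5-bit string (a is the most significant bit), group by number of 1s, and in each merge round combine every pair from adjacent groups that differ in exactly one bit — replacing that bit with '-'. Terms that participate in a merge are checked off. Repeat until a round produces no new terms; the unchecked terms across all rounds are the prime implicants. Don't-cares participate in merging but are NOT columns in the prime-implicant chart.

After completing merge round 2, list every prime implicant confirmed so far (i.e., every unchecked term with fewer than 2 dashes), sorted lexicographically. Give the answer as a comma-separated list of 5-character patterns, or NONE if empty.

size-2^0 implicants → 00001(✓)  00101(✓)  01011(✓)  01100(✓)  01110(✓)  01111(✓)  10000(✓)  10100(✓)  11000(✓)  11010(✓)  11011(✓)  11100(✓)  11101(✓)
size-2^1 implicants → -1011  -1100  00-01  01-11  011-0  0111-  1-000(✓)  1-100(✓)  10-00(✓)  11-00(✓)  110-0  1101-  1110-
size-2^2 implicants → 1--00
Unchecked terms (primes): -1011, -1100, 00-01, 01-11, 011-0, 0111-, 1--00, 110-0, 1101-, 1110-

-1011, -1100, 00-01, 01-11, 011-0, 0111-, 110-0, 1101-, 1110-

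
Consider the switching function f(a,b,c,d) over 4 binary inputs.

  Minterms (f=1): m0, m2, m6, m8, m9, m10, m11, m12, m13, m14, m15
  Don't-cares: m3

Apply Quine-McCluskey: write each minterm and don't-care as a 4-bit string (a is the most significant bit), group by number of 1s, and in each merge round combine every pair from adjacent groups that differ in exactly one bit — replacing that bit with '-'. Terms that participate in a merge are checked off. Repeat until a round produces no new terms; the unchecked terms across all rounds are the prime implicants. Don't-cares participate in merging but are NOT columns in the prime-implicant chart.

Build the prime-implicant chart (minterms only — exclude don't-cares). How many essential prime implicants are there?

[col 0] 0000*, 0010*, 0011*, 0110*, 1000*, 1001*, 1010*, 1011*, 1100*, 1101*, 1110*, 1111*
[col 1] -000*, -010*, -011*, -110*, 0-10*, 00-0*, 001-*, 1-00*, 1-01*, 1-10*, 1-11*, 10-0*, 10-1*, 100-*, 101-*, 11-0*, 11-1*, 110-*, 111-*
[col 2] --10, -0-0, -01-, 1--0*, 1--1*, 1-0-*, 1-1-*, 10--*, 11--*
[col 3] 1---
Prime implicants: --10, -0-0, -01-, 1---
PI chart (minterm → PIs covering it):
  0 | -0-0  (sole → essential)
  2 | --10,-0-0,-01-
  6 | --10  (sole → essential)
  8 | -0-0,1---
  9 | 1---  (sole → essential)
  10 | --10,-0-0,-01-,1---
  11 | -01-,1---
  12 | 1---  (sole → essential)
  13 | 1---  (sole → essential)
  14 | --10,1---
  15 | 1---  (sole → essential)
Essential prime implicants: --10, -0-0, 1---

3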